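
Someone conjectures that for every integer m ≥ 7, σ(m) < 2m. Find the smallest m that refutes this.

Check each integer m ≥ 7 in order until the claim fails.
For m = 7, 8, 9, 10, 11 the conclusion holds.
m = 12: σ(12) = 28; 28 ≥ 24.

m = 12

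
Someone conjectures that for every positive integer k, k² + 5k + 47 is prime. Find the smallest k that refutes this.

k = 38

A counterexample is any positive integer k such that k² + 5k + 47 is not prime; we check each in order.
For k = 1, 2, 3, 4, …, 35, 36, 37 the conclusion holds.
k = 38: k² + 5k + 47 = 1681 = 41 × 41, composite.
Hence k = 38 is a counterexample.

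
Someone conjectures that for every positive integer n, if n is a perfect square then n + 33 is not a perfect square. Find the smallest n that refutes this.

We need the least positive integer n for which n is a perfect square but n + 33 is a perfect square.
n = 1: 1 + 33 = 34, not a perfect square.
n = 4: 4 + 33 = 37, not a perfect square.
n = 9: 9 + 33 = 42, not a perfect square.
n = 16: 16 = 4² and 16 + 33 = 49 = 7².
Hence n = 16 is a counterexample.

n = 16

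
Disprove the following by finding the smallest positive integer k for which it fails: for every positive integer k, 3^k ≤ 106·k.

Check each positive integer k in order until 3^k > 106·k.
k = 1: 3^k = 3 and 106·k = 106, so 3 ≤ 106.
k = 2: 3^k = 9 and 106·k = 212, so 9 ≤ 212.
k = 3: 3^k = 27 and 106·k = 318, so 27 ≤ 318.
k = 4: 3^k = 81 and 106·k = 424, so 81 ≤ 424.
k = 5: 3^k = 243 and 106·k = 530, so 243 ≤ 530.
k = 6: 3^k = 729 and 106·k = 636, so 729 > 636.

k = 6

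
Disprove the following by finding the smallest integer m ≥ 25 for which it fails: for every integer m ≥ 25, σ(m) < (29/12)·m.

m = 36

A counterexample is any integer m ≥ 25 such that the claim fails; we check each in order.
For m = 25, 26, 27, 28, …, 33, 34, 35 the conclusion holds.
m = 36: σ(36) = 91; 91 ≥ 87.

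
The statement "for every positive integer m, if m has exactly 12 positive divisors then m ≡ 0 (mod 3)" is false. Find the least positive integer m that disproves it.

m = 140

We need the least positive integer m for which m has exactly 12 positive divisors but the claim fails.
For m = 60, 72, 84, 90, 96, 108, 126, 132 the conclusion holds.
m = 140: τ(140) = 12; 140 ≡ 2 (mod 3).
Hence m = 140 is a counterexample.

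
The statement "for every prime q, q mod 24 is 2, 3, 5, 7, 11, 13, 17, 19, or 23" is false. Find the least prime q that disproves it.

q = 73

Check each prime q in order until the claim fails.
The first 20 eligible values, up to q = 71, all satisfy the conclusion.
q = 73: 73 mod 24 = 1 — not in {2, 3, 5, 7, 11, 13, 17, 19, 23}.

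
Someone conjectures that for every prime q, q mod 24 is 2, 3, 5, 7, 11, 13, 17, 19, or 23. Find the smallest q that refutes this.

Check each prime q in order until the claim fails.
The first 20 eligible values, up to q = 71, all satisfy the conclusion.
q = 73: 73 mod 24 = 1 — not in {2, 3, 5, 7, 11, 13, 17, 19, 23}.
So q = 73 is the smallest counterexample.

q = 73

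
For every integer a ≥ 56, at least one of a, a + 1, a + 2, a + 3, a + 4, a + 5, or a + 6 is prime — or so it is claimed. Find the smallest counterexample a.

a = 90

Check each integer a ≥ 56 in order until a, a + 1, a + 2, a + 3, a + 4, a + 5, a + 6 are all composite.
For a = 56, 57, 58, 59, …, 87, 88, 89 the conclusion holds.
a = 90: 90 = 2 × 45; 91 = 7 × 13; 92 = 2 × 46; 93 = 3 × 31; 94 = 2 × 47; 95 = 5 × 19; 96 = 2 × 48 — all composite.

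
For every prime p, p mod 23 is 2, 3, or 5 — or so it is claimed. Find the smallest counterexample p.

p = 7

Check each prime p in order until the claim fails.
p = 2: 2 mod 23 = 2.
p = 3: 3 mod 23 = 3.
p = 5: 5 mod 23 = 5.
p = 7: 7 mod 23 = 7 — not in {2, 3, 5}.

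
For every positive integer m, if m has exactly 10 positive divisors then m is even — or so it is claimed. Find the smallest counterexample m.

m = 405

The first 9 eligible values, up to m = 368, all satisfy the conclusion.
m = 405: divisors of 405: 10 divisors; 405 is odd.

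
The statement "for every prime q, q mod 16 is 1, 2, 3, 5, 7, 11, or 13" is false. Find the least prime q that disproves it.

q = 31

Check each prime q in order until the claim fails.
The first 10 eligible values, up to q = 29, all satisfy the conclusion.
q = 31: 31 mod 16 = 15 — not in {1, 2, 3, 5, 7, 11, 13}.
So q = 31 is the smallest counterexample.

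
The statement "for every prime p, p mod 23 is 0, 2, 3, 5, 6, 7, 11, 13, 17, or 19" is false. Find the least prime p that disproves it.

p = 31

A counterexample is any prime p such that the claim fails; we check each in order.
For p = 2, 3, 5, 7, 11, 13, 17, 19, 23, 29 the conclusion holds.
p = 31: 31 mod 23 = 8 — not in {0, 2, 3, 5, 6, 7, 11, 13, 17, 19}.
So p = 31 is the smallest counterexample.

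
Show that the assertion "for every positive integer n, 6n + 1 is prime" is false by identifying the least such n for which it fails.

n = 4

We need the least positive integer n for which 6n + 1 is not prime.
For n = 1, 2, 3 the conclusion holds.
n = 4: 6n + 1 = 25 = 5 × 5, composite.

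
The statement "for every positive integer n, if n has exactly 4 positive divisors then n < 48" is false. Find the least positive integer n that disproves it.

For n = 6, 8, 10, 14, …, 38, 39, 46 the conclusion holds.
n = 51: τ(51) = 4; 51 ≥ 48.

n = 51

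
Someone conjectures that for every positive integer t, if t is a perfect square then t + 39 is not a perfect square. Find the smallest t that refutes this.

We need the least positive integer t for which t is a perfect square but t + 39 is a perfect square.
The first 4 eligible values, up to t = 16, all satisfy the conclusion.
t = 25: 25 = 5² and 25 + 39 = 64 = 8².
So t = 25 is the smallest counterexample.

t = 25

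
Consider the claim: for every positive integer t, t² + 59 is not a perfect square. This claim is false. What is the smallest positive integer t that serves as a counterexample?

A counterexample is any positive integer t such that t² + 59 is a perfect square; we check each in order.
For t = 1, 2, 3, 4, …, 26, 27, 28 the conclusion holds.
t = 29: 29² + 59 = 900 = 30², a perfect square.
Hence t = 29 is a counterexample.

t = 29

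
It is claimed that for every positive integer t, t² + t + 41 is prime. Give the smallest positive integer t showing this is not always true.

A counterexample is any positive integer t such that t² + t + 41 is not prime; we check each in order.
For t = 1, 2, 3, 4, …, 37, 38, 39 the conclusion holds.
t = 40: t² + t + 41 = 1681 = 41 × 41, composite.
Thus t = 40 disproves the claim, and no smaller t works.

t = 40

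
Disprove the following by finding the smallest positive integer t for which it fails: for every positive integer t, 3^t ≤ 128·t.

The first 6 eligible values, up to t = 6, all satisfy the conclusion.
t = 7: 3^t = 2187 and 128·t = 896, so 2187 > 896.
Hence t = 7 is a counterexample.

t = 7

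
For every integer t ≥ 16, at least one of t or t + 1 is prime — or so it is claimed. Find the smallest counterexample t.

t = 20

We need the least integer t ≥ 16 for which t, t + 1 are both composite.
The first 4 eligible values, up to t = 19, all satisfy the conclusion.
t = 20: 20 = 2 × 10; 21 = 3 × 7 — both composite.
Hence t = 20 is a counterexample.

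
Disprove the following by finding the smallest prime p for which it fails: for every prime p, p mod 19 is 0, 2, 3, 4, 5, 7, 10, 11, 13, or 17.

p = 31

For p = 2, 3, 5, 7, 11, 13, 17, 19, 23, 29 the conclusion holds.
p = 31: 31 mod 19 = 12 — not in {0, 2, 3, 4, 5, 7, 10, 11, 13, 17}.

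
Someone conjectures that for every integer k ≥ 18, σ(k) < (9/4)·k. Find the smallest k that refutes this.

A counterexample is any integer k ≥ 18 such that the claim fails; we check each in order.
k = 18: σ(18) = 39; 39 < 81/2.
k = 19: σ(19) = 20; 20 < 171/4.
k = 20: σ(20) = 42; 42 < 45.
k = 21: σ(21) = 32; 32 < 189/4.
k = 22: σ(22) = 36; 36 < 99/2.
k = 23: σ(23) = 24; 24 < 207/4.
k = 24: σ(24) = 60; 60 ≥ 54.
Thus k = 24 disproves the claim, and no smaller k works.

k = 24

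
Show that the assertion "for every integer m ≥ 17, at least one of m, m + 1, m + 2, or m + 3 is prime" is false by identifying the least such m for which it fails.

m = 24

m = 17: 17 is prime.
m = 18: 19 is prime.
m = 19: 19 is prime.
m = 20: 23 is prime.
m = 21: 23 is prime.
m = 22: 23 is prime.
m = 23: 23 is prime.
m = 24: 24 = 2 × 12; 25 = 5 × 5; 26 = 2 × 13; 27 = 3 × 9 — all composite.
Hence m = 24 is a counterexample.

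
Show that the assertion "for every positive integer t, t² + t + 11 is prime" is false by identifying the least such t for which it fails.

t = 10

A counterexample is any positive integer t such that t² + t + 11 is not prime; we check each in order.
For t = 1, 2, 3, 4, 5, 6, 7, 8, 9 the conclusion holds.
t = 10: t² + t + 11 = 121 = 11 × 11, composite.
Thus t = 10 disproves the claim, and no smaller t works.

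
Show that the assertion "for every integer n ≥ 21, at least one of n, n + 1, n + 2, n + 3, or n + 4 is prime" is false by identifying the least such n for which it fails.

n = 24

We need the least integer n ≥ 21 for which n, n + 1, n + 2, n + 3, n + 4 are all composite.
For n = 21, 22, 23 the conclusion holds.
n = 24: 24 = 2 × 12; 25 = 5 × 5; 26 = 2 × 13; 27 = 3 × 9; 28 = 2 × 14 — all composite.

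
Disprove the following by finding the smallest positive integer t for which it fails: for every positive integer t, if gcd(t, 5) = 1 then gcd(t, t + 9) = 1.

For t = 1, 2 the conclusion holds.
t = 3: gcd(3, 12) = 3.
Thus t = 3 disproves the claim, and no smaller t works.

t = 3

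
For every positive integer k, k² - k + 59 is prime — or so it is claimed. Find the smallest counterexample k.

Check each positive integer k in order until k² - k + 59 is not prime.
k = 1: k² - k + 59 = 59, prime.
k = 2: k² - k + 59 = 61, prime.
k = 3: k² - k + 59 = 65 = 5 × 13, composite.

k = 3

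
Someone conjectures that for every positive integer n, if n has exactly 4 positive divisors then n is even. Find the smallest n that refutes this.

A counterexample is any positive integer n such that n has exactly 4 positive divisors but n is odd; we check each in order.
n = 6: divisors of 6: 1, 2, 3, 6; 6 is even.
n = 8: divisors of 8: 1, 2, 4, 8; 8 is even.
n = 10: divisors of 10: 1, 2, 5, 10; 10 is even.
n = 14: divisors of 14: 1, 2, 7, 14; 14 is even.
n = 15: divisors of 15: 1, 3, 5, 15; 15 is odd.

n = 15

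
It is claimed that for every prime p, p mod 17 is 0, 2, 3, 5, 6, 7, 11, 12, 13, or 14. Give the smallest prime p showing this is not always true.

We need the least prime p for which the claim fails.
For p = 2, 3, 5, 7, …, 31, 37, 41 the conclusion holds.
p = 43: 43 mod 17 = 9 — not in {0, 2, 3, 5, 6, 7, 11, 12, 13, 14}.
Thus p = 43 disproves the claim, and no smaller p works.

p = 43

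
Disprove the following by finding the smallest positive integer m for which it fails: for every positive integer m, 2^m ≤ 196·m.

We need the least positive integer m for which 2^m > 196·m.
The first 11 eligible values, up to m = 11, all satisfy the conclusion.
m = 12: 2^m = 4096 and 196·m = 2352, so 4096 > 2352.
Thus m = 12 disproves the claim, and no smaller m works.

m = 12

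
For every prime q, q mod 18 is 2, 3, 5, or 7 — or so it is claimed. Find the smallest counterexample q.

q = 11

We need the least prime q for which the claim fails.
For q = 2, 3, 5, 7 the conclusion holds.
q = 11: 11 mod 18 = 11 — not in {2, 3, 5, 7}.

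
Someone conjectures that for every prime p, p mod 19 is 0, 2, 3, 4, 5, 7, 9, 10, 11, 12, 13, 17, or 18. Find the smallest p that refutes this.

A counterexample is any prime p such that the claim fails; we check each in order.
The first 15 eligible values, up to p = 47, all satisfy the conclusion.
p = 53: 53 mod 19 = 15 — not in {0, 2, 3, 4, 5, 7, 9, 10, 11, 12, 13, 17, 18}.

p = 53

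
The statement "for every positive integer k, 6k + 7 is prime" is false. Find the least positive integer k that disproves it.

k = 3

k = 1: 6k + 7 = 13, prime.
k = 2: 6k + 7 = 19, prime.
k = 3: 6k + 7 = 25 = 5 × 5, composite.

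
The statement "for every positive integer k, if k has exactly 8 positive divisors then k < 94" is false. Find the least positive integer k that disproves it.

k = 102

A counterexample is any positive integer k such that k has exactly 8 positive divisors but the claim fails; we check each in order.
For k = 24, 30, 40, 42, 54, 56, 66, 70, 78, 88 the conclusion holds.
k = 102: τ(102) = 8; 102 ≥ 94.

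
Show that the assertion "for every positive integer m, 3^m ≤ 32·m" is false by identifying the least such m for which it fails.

m = 5

m = 1: 3^m = 3 and 32·m = 32, so 3 ≤ 32.
m = 2: 3^m = 9 and 32·m = 64, so 9 ≤ 64.
m = 3: 3^m = 27 and 32·m = 96, so 27 ≤ 96.
m = 4: 3^m = 81 and 32·m = 128, so 81 ≤ 128.
m = 5: 3^m = 243 and 32·m = 160, so 243 > 160.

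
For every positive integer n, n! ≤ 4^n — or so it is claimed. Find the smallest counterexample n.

The first 8 eligible values, up to n = 8, all satisfy the conclusion.
n = 9: n! = 362880 and 4^n = 262144, so 362880 > 262144.
So n = 9 is the smallest counterexample.

n = 9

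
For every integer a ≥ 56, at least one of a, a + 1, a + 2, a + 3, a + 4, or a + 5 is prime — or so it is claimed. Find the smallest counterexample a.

We need the least integer a ≥ 56 for which a, a + 1, a + 2, a + 3, a + 4, a + 5 are all composite.
The first 34 eligible values, up to a = 89, all satisfy the conclusion.
a = 90: 90 = 2 × 45; 91 = 7 × 13; 92 = 2 × 46; 93 = 3 × 31; 94 = 2 × 47; 95 = 5 × 19 — all composite.
Hence a = 90 is a counterexample.

a = 90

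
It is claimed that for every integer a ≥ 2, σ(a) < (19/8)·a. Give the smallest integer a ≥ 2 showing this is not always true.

Check each integer a ≥ 2 in order until the claim fails.
For a = 2, 3, 4, 5, …, 21, 22, 23 the conclusion holds.
a = 24: σ(24) = 60; 60 ≥ 57.
Thus a = 24 disproves the claim, and no smaller a works.

a = 24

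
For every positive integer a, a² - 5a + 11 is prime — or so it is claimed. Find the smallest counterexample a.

a = 7

We need the least positive integer a for which a² - 5a + 11 is not prime.
For a = 1, 2, 3, 4, 5, 6 the conclusion holds.
a = 7: a² - 5a + 11 = 25 = 5 × 5, composite.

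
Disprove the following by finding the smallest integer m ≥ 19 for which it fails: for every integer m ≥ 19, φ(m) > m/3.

We need the least integer m ≥ 19 for which the claim fails.
For m = 19, 20, 21, 22, 23 the conclusion holds.
m = 24: φ(24) = 8 and 24/3 = 8, so φ(24) ≤ 24/3.
So m = 24 is the smallest counterexample.

m = 24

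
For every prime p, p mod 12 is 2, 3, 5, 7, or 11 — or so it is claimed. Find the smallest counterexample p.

For p = 2, 3, 5, 7, 11 the conclusion holds.
p = 13: 13 mod 12 = 1 — not in {2, 3, 5, 7, 11}.
Hence p = 13 is a counterexample.

p = 13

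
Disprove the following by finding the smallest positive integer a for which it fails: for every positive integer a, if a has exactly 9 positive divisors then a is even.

Check each positive integer a in order until a has exactly 9 positive divisors but a is odd.
a = 36: divisors of 36: 9 divisors; 36 is even.
a = 100: divisors of 100: 9 divisors; 100 is even.
a = 196: divisors of 196: 9 divisors; 196 is even.
a = 225: divisors of 225: 9 divisors; 225 is odd.

a = 225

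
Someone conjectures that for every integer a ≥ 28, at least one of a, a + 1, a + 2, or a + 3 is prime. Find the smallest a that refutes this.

a = 32

Check each integer a ≥ 28 in order until a, a + 1, a + 2, a + 3 are all composite.
For a = 28, 29, 30, 31 the conclusion holds.
a = 32: 32 = 2 × 16; 33 = 3 × 11; 34 = 2 × 17; 35 = 5 × 7 — all composite.
Hence a = 32 is a counterexample.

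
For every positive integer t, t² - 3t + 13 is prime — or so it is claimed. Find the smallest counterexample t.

For t = 1, 2, 3, 4, …, 9, 10, 11 the conclusion holds.
t = 12: t² - 3t + 13 = 121 = 11 × 11, composite.

t = 12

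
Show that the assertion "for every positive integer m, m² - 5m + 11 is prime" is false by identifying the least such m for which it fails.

For m = 1, 2, 3, 4, 5, 6 the conclusion holds.
m = 7: m² - 5m + 11 = 25 = 5 × 5, composite.

m = 7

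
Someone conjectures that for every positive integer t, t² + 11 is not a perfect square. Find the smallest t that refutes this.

Check each positive integer t in order until t² + 11 is a perfect square.
For t = 1, 2, 3, 4 the conclusion holds.
t = 5: 5² + 11 = 36 = 6², a perfect square.
Thus t = 5 disproves the claim, and no smaller t works.

t = 5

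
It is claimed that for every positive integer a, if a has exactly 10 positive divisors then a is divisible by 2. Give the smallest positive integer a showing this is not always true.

a = 405

Check each positive integer a in order until a has exactly 10 positive divisors but a is not divisible by 2.
The first 9 eligible values, up to a = 368, all satisfy the conclusion.
a = 405: τ(405) = 10; 405 mod 2 = 1.
So a = 405 is the smallest counterexample.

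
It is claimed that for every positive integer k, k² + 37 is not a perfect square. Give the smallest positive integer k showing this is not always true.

We need the least positive integer k for which k² + 37 is a perfect square.
For k = 1, 2, 3, 4, …, 15, 16, 17 the conclusion holds.
k = 18: 18² + 37 = 361 = 19², a perfect square.
Thus k = 18 disproves the claim, and no smaller k works.

k = 18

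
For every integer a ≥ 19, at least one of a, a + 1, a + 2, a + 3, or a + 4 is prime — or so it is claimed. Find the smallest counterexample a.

a = 24

Check each integer a ≥ 19 in order until a, a + 1, a + 2, a + 3, a + 4 are all composite.
a = 19: 19 is prime.
a = 20: 23 is prime.
a = 21: 23 is prime.
a = 22: 23 is prime.
a = 23: 23 is prime.
a = 24: 24 = 2 × 12; 25 = 5 × 5; 26 = 2 × 13; 27 = 3 × 9; 28 = 2 × 14 — all composite.
So a = 24 is the smallest counterexample.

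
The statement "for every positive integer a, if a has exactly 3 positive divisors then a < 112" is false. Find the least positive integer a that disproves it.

For a = 4, 9, 25, 49 the conclusion holds.
a = 121: τ(121) = 3; 121 ≥ 112.
Hence a = 121 is a counterexample.

a = 121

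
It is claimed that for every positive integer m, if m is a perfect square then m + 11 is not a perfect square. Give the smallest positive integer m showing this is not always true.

m = 25

The first 4 eligible values, up to m = 16, all satisfy the conclusion.
m = 25: 25 = 5² and 25 + 11 = 36 = 6².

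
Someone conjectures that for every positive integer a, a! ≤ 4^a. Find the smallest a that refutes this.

a = 9

For a = 1, 2, 3, 4, 5, 6, 7, 8 the conclusion holds.
a = 9: a! = 362880 and 4^a = 262144, so 362880 > 262144.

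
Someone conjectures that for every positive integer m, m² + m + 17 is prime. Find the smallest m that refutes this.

We need the least positive integer m for which m² + m + 17 is not prime.
The first 15 eligible values, up to m = 15, all satisfy the conclusion.
m = 16: m² + m + 17 = 289 = 17 × 17, composite.

m = 16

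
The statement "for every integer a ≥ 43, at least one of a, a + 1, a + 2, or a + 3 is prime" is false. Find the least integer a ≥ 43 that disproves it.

We need the least integer a ≥ 43 for which a, a + 1, a + 2, a + 3 are all composite.
a = 43: 43 is prime.
a = 44: 47 is prime.
a = 45: 47 is prime.
a = 46: 47 is prime.
a = 47: 47 is prime.
a = 48: 48 = 2 × 24; 49 = 7 × 7; 50 = 2 × 25; 51 = 3 × 17 — all composite.

a = 48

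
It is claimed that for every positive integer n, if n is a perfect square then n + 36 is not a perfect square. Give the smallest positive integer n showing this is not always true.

We need the least positive integer n for which n is a perfect square but n + 36 is a perfect square.
For n = 1, 4, 9, 16, 25, 36, 49 the conclusion holds.
n = 64: 64 = 8² and 64 + 36 = 100 = 10².
Hence n = 64 is a counterexample.

n = 64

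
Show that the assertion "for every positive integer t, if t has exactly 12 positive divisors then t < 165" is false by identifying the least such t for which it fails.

We need the least positive integer t for which t has exactly 12 positive divisors but the claim fails.
For t = 60, 72, 84, 90, …, 150, 156, 160 the conclusion holds.
t = 198: τ(198) = 12; 198 ≥ 165.
Thus t = 198 disproves the claim, and no smaller t works.

t = 198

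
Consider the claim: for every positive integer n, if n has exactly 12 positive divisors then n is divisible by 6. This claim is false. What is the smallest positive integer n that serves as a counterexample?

A counterexample is any positive integer n such that n has exactly 12 positive divisors but n is not divisible by 6; we check each in order.
n = 60: τ(60) = 12; 60 mod 6 = 0.
n = 72: τ(72) = 12; 72 mod 6 = 0.
n = 84: τ(84) = 12; 84 mod 6 = 0.
n = 90: τ(90) = 12; 90 mod 6 = 0.
n = 96: τ(96) = 12; 96 mod 6 = 0.
n = 108: τ(108) = 12; 108 mod 6 = 0.
n = 126: τ(126) = 12; 126 mod 6 = 0.
n = 132: τ(132) = 12; 132 mod 6 = 0.
n = 140: τ(140) = 12; 140 mod 6 = 2.
Hence n = 140 is a counterexample.

n = 140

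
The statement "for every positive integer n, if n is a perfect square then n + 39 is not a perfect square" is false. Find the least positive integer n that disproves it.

Check each positive integer n in order until n is a perfect square but n + 39 is a perfect square.
For n = 1, 4, 9, 16 the conclusion holds.
n = 25: 25 = 5² and 25 + 39 = 64 = 8².
Hence n = 25 is a counterexample.

n = 25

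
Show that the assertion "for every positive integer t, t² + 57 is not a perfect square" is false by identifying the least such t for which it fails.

t = 8

t = 1: 1² + 57 = 58, not a perfect square.
t = 2: 2² + 57 = 61, not a perfect square.
t = 3: 3² + 57 = 66, not a perfect square.
t = 4: 4² + 57 = 73, not a perfect square.
t = 5: 5² + 57 = 82, not a perfect square.
t = 6: 6² + 57 = 93, not a perfect square.
t = 7: 7² + 57 = 106, not a perfect square.
t = 8: 8² + 57 = 121 = 11², a perfect square.
Hence t = 8 is a counterexample.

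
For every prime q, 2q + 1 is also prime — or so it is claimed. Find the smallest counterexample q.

For q = 2, 3, 5 the conclusion holds.
q = 7: 2q + 1 = 15 = 3 × 5, not prime.

q = 7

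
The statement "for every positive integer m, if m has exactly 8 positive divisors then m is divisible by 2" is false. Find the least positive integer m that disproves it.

m = 105

We need the least positive integer m for which m has exactly 8 positive divisors but m is not divisible by 2.
The first 12 eligible values, up to m = 104, all satisfy the conclusion.
m = 105: τ(105) = 8; 105 mod 2 = 1.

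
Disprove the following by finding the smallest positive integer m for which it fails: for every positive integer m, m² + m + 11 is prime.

Check each positive integer m in order until m² + m + 11 is not prime.
For m = 1, 2, 3, 4, 5, 6, 7, 8, 9 the conclusion holds.
m = 10: m² + m + 11 = 121 = 11 × 11, composite.

m = 10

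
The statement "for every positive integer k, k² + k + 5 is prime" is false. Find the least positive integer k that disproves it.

A counterexample is any positive integer k such that k² + k + 5 is not prime; we check each in order.
k = 1: k² + k + 5 = 7, prime.
k = 2: k² + k + 5 = 11, prime.
k = 3: k² + k + 5 = 17, prime.
k = 4: k² + k + 5 = 25 = 5 × 5, composite.

k = 4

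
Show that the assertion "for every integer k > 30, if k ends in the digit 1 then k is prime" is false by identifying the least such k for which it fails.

Check each integer k > 30 in order until k ends in the digit 1 but k is not prime.
k = 31: 31 ends in 1 and is prime.
k = 41: 41 ends in 1 and is prime.
k = 51: 51 ends in 1; 51 = 3 × 17, composite.
Hence k = 51 is a counterexample.

k = 51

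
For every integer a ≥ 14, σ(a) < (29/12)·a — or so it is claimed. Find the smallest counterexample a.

Check each integer a ≥ 14 in order until the claim fails.
For a = 14, 15, 16, 17, 18, 19, 20, 21, 22, 23 the conclusion holds.
a = 24: σ(24) = 60; 60 ≥ 58.

a = 24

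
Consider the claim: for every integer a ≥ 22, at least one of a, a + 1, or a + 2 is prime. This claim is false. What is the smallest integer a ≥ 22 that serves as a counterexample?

a = 24

We need the least integer a ≥ 22 for which a, a + 1, a + 2 are all composite.
a = 22: 23 is prime.
a = 23: 23 is prime.
a = 24: 24 = 2 × 12; 25 = 5 × 5; 26 = 2 × 13 — all composite.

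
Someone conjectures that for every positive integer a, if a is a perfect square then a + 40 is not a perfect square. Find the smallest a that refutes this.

For a = 1, 4 the conclusion holds.
a = 9: 9 = 3² and 9 + 40 = 49 = 7².
Thus a = 9 disproves the claim, and no smaller a works.

a = 9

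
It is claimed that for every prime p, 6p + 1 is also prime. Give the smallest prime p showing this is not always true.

p = 19

p = 2: 6p + 1 = 13, prime.
p = 3: 6p + 1 = 19, prime.
p = 5: 6p + 1 = 31, prime.
p = 7: 6p + 1 = 43, prime.
p = 11: 6p + 1 = 67, prime.
p = 13: 6p + 1 = 79, prime.
p = 17: 6p + 1 = 103, prime.
p = 19: 6p + 1 = 115 = 5 × 23, not prime.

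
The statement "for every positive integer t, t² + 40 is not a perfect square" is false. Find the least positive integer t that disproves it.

t = 3

For t = 1, 2 the conclusion holds.
t = 3: 3² + 40 = 49 = 7², a perfect square.
Hence t = 3 is a counterexample.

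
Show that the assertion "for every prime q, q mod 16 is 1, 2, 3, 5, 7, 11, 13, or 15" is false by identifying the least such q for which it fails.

The first 12 eligible values, up to q = 37, all satisfy the conclusion.
q = 41: 41 mod 16 = 9 — not in {1, 2, 3, 5, 7, 11, 13, 15}.

q = 41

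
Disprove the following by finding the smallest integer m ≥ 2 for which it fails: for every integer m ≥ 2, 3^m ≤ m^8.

m = 23

For m = 2, 3, 4, 5, …, 20, 21, 22 the conclusion holds.
m = 23: 3^m = 94143178827 and m^8 = 78310985281, so 94143178827 > 78310985281.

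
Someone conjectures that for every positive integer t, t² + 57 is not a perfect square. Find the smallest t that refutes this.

t = 8

For t = 1, 2, 3, 4, 5, 6, 7 the conclusion holds.
t = 8: 8² + 57 = 121 = 11², a perfect square.
Hence t = 8 is a counterexample.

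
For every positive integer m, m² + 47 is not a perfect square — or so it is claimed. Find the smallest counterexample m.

We need the least positive integer m for which m² + 47 is a perfect square.
The first 22 eligible values, up to m = 22, all satisfy the conclusion.
m = 23: 23² + 47 = 576 = 24², a perfect square.
So m = 23 is the smallest counterexample.

m = 23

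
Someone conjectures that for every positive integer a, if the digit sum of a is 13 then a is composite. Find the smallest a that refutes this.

Check each positive integer a in order until the digit sum of a is 13 but a is prime.
a = 49: digit sum 13; 49 is composite.
a = 58: digit sum 13; 58 is composite.
a = 67: digit sum 13; 67 is prime, not composite.

a = 67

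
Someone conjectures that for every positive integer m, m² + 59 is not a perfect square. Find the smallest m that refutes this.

m = 29

Check each positive integer m in order until m² + 59 is a perfect square.
For m = 1, 2, 3, 4, …, 26, 27, 28 the conclusion holds.
m = 29: 29² + 59 = 900 = 30², a perfect square.
Hence m = 29 is a counterexample.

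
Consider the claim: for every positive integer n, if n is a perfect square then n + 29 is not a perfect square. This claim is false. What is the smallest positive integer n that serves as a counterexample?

A counterexample is any positive integer n such that n is a perfect square but n + 29 is a perfect square; we check each in order.
For n = 1, 4, 9, 16, …, 121, 144, 169 the conclusion holds.
n = 196: 196 = 14² and 196 + 29 = 225 = 15².

n = 196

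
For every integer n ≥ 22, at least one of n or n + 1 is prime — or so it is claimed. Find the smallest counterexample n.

We need the least integer n ≥ 22 for which n, n + 1 are both composite.
For n = 22, 23 the conclusion holds.
n = 24: 24 = 2 × 12; 25 = 5 × 5 — both composite.
Hence n = 24 is a counterexample.

n = 24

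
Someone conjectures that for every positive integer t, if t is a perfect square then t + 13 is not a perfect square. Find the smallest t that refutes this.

t = 36

For t = 1, 4, 9, 16, 25 the conclusion holds.
t = 36: 36 = 6² and 36 + 13 = 49 = 7².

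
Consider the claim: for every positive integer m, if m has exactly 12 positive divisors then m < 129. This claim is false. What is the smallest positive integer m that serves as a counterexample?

m = 132

A counterexample is any positive integer m such that m has exactly 12 positive divisors but the claim fails; we check each in order.
m = 60: τ(60) = 12; 60 < 129.
m = 72: τ(72) = 12; 72 < 129.
m = 84: τ(84) = 12; 84 < 129.
m = 90: τ(90) = 12; 90 < 129.
m = 96: τ(96) = 12; 96 < 129.
m = 108: τ(108) = 12; 108 < 129.
m = 126: τ(126) = 12; 126 < 129.
m = 132: τ(132) = 12; 132 ≥ 129.
Hence m = 132 is a counterexample.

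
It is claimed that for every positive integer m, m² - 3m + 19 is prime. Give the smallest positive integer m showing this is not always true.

m = 18

We need the least positive integer m for which m² - 3m + 19 is not prime.
The first 17 eligible values, up to m = 17, all satisfy the conclusion.
m = 18: m² - 3m + 19 = 289 = 17 × 17, composite.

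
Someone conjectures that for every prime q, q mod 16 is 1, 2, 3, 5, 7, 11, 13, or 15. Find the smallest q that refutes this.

A counterexample is any prime q such that the claim fails; we check each in order.
For q = 2, 3, 5, 7, …, 29, 31, 37 the conclusion holds.
q = 41: 41 mod 16 = 9 — not in {1, 2, 3, 5, 7, 11, 13, 15}.

q = 41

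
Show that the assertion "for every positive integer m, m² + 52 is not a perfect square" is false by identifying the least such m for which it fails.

m = 12

Check each positive integer m in order until m² + 52 is a perfect square.
The first 11 eligible values, up to m = 11, all satisfy the conclusion.
m = 12: 12² + 52 = 196 = 14², a perfect square.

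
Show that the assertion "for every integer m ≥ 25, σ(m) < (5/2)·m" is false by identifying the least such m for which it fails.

A counterexample is any integer m ≥ 25 such that the claim fails; we check each in order.
For m = 25, 26, 27, 28, …, 33, 34, 35 the conclusion holds.
m = 36: σ(36) = 91; 91 ≥ 90.

m = 36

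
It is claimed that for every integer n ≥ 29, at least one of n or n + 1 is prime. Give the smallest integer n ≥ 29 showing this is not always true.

We need the least integer n ≥ 29 for which n, n + 1 are both composite.
For n = 29, 30, 31 the conclusion holds.
n = 32: 32 = 2 × 16; 33 = 3 × 11 — both composite.

n = 32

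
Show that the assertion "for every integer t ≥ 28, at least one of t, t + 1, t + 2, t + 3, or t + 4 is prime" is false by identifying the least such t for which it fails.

Check each integer t ≥ 28 in order until t, t + 1, t + 2, t + 3, t + 4 are all composite.
t = 28: 29 is prime.
t = 29: 29 is prime.
t = 30: 31 is prime.
t = 31: 31 is prime.
t = 32: 32 = 2 × 16; 33 = 3 × 11; 34 = 2 × 17; 35 = 5 × 7; 36 = 2 × 18 — all composite.
So t = 32 is the smallest counterexample.

t = 32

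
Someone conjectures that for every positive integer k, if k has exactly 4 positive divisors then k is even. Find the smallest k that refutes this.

k = 15

We need the least positive integer k for which k has exactly 4 positive divisors but k is odd.
k = 6: divisors of 6: 1, 2, 3, 6; 6 is even.
k = 8: divisors of 8: 1, 2, 4, 8; 8 is even.
k = 10: divisors of 10: 1, 2, 5, 10; 10 is even.
k = 14: divisors of 14: 1, 2, 7, 14; 14 is even.
k = 15: divisors of 15: 1, 3, 5, 15; 15 is odd.
Hence k = 15 is a counterexample.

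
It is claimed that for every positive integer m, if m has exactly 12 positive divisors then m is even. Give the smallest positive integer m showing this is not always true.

m = 315

Check each positive integer m in order until m has exactly 12 positive divisors but m is odd.
For m = 60, 72, 84, 90, …, 294, 306, 308 the conclusion holds.
m = 315: divisors of 315: 12 divisors; 315 is odd.
Hence m = 315 is a counterexample.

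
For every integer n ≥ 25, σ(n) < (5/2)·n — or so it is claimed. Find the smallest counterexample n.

n = 36

Check each integer n ≥ 25 in order until the claim fails.
For n = 25, 26, 27, 28, …, 33, 34, 35 the conclusion holds.
n = 36: σ(36) = 91; 91 ≥ 90.
Thus n = 36 disproves the claim, and no smaller n works.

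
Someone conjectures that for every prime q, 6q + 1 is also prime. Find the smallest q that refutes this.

q = 19

For q = 2, 3, 5, 7, 11, 13, 17 the conclusion holds.
q = 19: 6q + 1 = 115 = 5 × 23, not prime.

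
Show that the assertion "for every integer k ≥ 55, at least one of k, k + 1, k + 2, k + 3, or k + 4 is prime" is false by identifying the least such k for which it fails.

For k = 55, 56, 57, 58, 59, 60, 61 the conclusion holds.
k = 62: 62 = 2 × 31; 63 = 3 × 21; 64 = 2 × 32; 65 = 5 × 13; 66 = 2 × 33 — all composite.
Thus k = 62 disproves the claim, and no smaller k works.

k = 62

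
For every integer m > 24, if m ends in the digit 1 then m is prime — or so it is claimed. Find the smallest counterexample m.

We need the least integer m > 24 for which m ends in the digit 1 but m is not prime.
For m = 31, 41 the conclusion holds.
m = 51: 51 ends in 1; 51 = 3 × 17, composite.
Hence m = 51 is a counterexample.

m = 51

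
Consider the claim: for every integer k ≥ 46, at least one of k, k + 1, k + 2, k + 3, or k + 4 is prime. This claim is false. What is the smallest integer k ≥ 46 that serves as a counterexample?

k = 48

Check each integer k ≥ 46 in order until k, k + 1, k + 2, k + 3, k + 4 are all composite.
k = 46: 47 is prime.
k = 47: 47 is prime.
k = 48: 48 = 2 × 24; 49 = 7 × 7; 50 = 2 × 25; 51 = 3 × 17; 52 = 2 × 26 — all composite.
Hence k = 48 is a counterexample.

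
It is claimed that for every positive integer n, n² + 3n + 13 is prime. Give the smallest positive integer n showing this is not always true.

n = 9

Check each positive integer n in order until n² + 3n + 13 is not prime.
n = 1: n² + 3n + 13 = 17, prime.
n = 2: n² + 3n + 13 = 23, prime.
n = 3: n² + 3n + 13 = 31, prime.
n = 4: n² + 3n + 13 = 41, prime.
n = 5: n² + 3n + 13 = 53, prime.
n = 6: n² + 3n + 13 = 67, prime.
n = 7: n² + 3n + 13 = 83, prime.
n = 8: n² + 3n + 13 = 101, prime.
n = 9: n² + 3n + 13 = 121 = 11 × 11, composite.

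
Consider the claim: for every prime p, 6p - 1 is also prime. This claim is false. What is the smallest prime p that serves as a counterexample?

p = 2: 6p - 1 = 11, prime.
p = 3: 6p - 1 = 17, prime.
p = 5: 6p - 1 = 29, prime.
p = 7: 6p - 1 = 41, prime.
p = 11: 6p - 1 = 65 = 5 × 13, not prime.
Thus p = 11 disproves the claim, and no smaller p works.

p = 11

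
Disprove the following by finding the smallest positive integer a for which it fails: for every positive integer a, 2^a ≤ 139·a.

a = 11

For a = 1, 2, 3, 4, 5, 6, 7, 8, 9, 10 the conclusion holds.
a = 11: 2^a = 2048 and 139·a = 1529, so 2048 > 1529.
So a = 11 is the smallest counterexample.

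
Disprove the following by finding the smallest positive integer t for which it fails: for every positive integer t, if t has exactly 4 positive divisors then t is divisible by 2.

A counterexample is any positive integer t such that t has exactly 4 positive divisors but t is not divisible by 2; we check each in order.
The first 4 eligible values, up to t = 14, all satisfy the conclusion.
t = 15: τ(15) = 4; 15 mod 2 = 1.

t = 15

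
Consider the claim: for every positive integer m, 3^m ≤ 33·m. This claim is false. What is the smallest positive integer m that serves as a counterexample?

A counterexample is any positive integer m such that 3^m > 33·m; we check each in order.
For m = 1, 2, 3, 4 the conclusion holds.
m = 5: 3^m = 243 and 33·m = 165, so 243 > 165.
Hence m = 5 is a counterexample.

m = 5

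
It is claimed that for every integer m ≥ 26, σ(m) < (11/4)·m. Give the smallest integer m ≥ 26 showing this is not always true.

Check each integer m ≥ 26 in order until the claim fails.
For m = 26, 27, 28, 29, …, 57, 58, 59 the conclusion holds.
m = 60: σ(60) = 168; 168 ≥ 165.

m = 60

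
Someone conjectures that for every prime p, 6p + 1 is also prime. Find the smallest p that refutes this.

We need the least prime p for which 6p + 1 is not prime.
The first 7 eligible values, up to p = 17, all satisfy the conclusion.
p = 19: 6p + 1 = 115 = 5 × 23, not prime.

p = 19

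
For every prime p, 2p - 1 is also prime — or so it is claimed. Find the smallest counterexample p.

p = 5

p = 2: 2p - 1 = 3, prime.
p = 3: 2p - 1 = 5, prime.
p = 5: 2p - 1 = 9 = 3 × 3, not prime.
Thus p = 5 disproves the claim, and no smaller p works.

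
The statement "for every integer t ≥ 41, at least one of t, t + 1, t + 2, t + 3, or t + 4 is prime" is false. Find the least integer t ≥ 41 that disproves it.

We need the least integer t ≥ 41 for which t, t + 1, t + 2, t + 3, t + 4 are all composite.
t = 41: 41 is prime.
t = 42: 43 is prime.
t = 43: 43 is prime.
t = 44: 47 is prime.
t = 45: 47 is prime.
t = 46: 47 is prime.
t = 47: 47 is prime.
t = 48: 48 = 2 × 24; 49 = 7 × 7; 50 = 2 × 25; 51 = 3 × 17; 52 = 2 × 26 — all composite.
Hence t = 48 is a counterexample.

t = 48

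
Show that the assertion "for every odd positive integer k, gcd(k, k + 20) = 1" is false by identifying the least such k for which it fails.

k = 5

For k = 1, 3 the conclusion holds.
k = 5: gcd(5, 25) = 5.
So k = 5 is the smallest counterexample.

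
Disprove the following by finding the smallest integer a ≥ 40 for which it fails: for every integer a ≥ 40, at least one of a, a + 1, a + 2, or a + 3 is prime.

A counterexample is any integer a ≥ 40 such that a, a + 1, a + 2, a + 3 are all composite; we check each in order.
For a = 40, 41, 42, 43, 44, 45, 46, 47 the conclusion holds.
a = 48: 48 = 2 × 24; 49 = 7 × 7; 50 = 2 × 25; 51 = 3 × 17 — all composite.
Hence a = 48 is a counterexample.

a = 48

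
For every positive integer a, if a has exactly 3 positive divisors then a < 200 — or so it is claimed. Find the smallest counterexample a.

Check each positive integer a in order until a has exactly 3 positive divisors but the claim fails.
The first 6 eligible values, up to a = 169, all satisfy the conclusion.
a = 289: τ(289) = 3; 289 ≥ 200.
Hence a = 289 is a counterexample.

a = 289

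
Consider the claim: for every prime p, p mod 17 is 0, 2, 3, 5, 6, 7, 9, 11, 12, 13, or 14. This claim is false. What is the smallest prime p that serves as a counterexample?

p = 59

A counterexample is any prime p such that the claim fails; we check each in order.
For p = 2, 3, 5, 7, …, 43, 47, 53 the conclusion holds.
p = 59: 59 mod 17 = 8 — not in {0, 2, 3, 5, 6, 7, 9, 11, 12, 13, 14}.
Hence p = 59 is a counterexample.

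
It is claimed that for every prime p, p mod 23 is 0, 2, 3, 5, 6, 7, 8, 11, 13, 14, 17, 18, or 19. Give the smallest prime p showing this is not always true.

Check each prime p in order until the claim fails.
For p = 2, 3, 5, 7, …, 31, 37, 41 the conclusion holds.
p = 43: 43 mod 23 = 20 — not in {0, 2, 3, 5, 6, 7, 8, 11, 13, 14, 17, 18, 19}.
Hence p = 43 is a counterexample.

p = 43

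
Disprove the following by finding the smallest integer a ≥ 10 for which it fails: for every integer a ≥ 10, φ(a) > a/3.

a = 12

Check each integer a ≥ 10 in order until the claim fails.
a = 10: φ(10) = 4 and 10/3 = 10/3, so φ(10) > 10/3.
a = 11: φ(11) = 10 and 11/3 = 11/3, so φ(11) > 11/3.
a = 12: φ(12) = 4 and 12/3 = 4, so φ(12) ≤ 12/3.
So a = 12 is the smallest counterexample.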